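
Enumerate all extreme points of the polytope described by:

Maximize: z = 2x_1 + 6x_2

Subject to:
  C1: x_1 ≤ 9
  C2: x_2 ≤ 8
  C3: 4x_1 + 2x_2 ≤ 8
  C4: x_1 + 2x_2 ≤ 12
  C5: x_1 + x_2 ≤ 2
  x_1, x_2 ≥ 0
Each vertex is the intersection of two constraint boundaries that also satisfies all remaining constraints:
  x_1 = 0 and x_2 = 0 → (0, 0)
  4x_1 + 2x_2 = 8 and x_1 + x_2 = 2 → (2, 0)
  x_1 + x_2 = 2 and x_1 = 0 → (0, 2)

Vertices: (0, 0), (2, 0), (0, 2)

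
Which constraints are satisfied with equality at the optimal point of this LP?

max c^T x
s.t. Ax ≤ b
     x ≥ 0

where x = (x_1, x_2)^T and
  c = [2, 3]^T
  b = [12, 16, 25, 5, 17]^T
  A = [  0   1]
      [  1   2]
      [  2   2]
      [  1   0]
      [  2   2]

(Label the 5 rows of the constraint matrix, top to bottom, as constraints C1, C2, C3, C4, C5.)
Optimal: x_1 = 1, x_2 = 7.5
Slack at optimum:
  C1: slack = 4.5
  C2: slack = 0 (binding)
  C3: slack = 8
  C4: slack = 4
  C5: slack = 0 (binding)
  x_1 ≥ 0: x_1 = 1
  x_2 ≥ 0: x_2 = 7.5
Binding constraints: C2, C5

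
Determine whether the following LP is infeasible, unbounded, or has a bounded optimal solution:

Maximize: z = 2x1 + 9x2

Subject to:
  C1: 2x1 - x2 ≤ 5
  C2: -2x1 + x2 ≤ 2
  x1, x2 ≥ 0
Feasible point: (0, 0) satisfies every constraint, so the LP is feasible.
Direction d = (1, 2): for each constraint row a, a·d ≤ 0 —
  (2)(1) + (-1)(2) = 0 ≤ 0
  (-2)(1) + (1)(2) = 0 ≤ 0
and d ≥ 0, so (0, 0) + t·d stays feasible for every t ≥ 0. Along this ray z = 2x1 + 9x2 changes by 20 per unit t, so z → +∞.

The LP is unbounded; z can be made arbitrarily large.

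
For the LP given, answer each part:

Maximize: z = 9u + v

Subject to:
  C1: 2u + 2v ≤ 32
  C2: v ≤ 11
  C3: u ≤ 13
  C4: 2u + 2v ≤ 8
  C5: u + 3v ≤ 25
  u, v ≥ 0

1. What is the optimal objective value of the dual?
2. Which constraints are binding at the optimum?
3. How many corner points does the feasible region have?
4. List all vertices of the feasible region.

1. 36 (by strong duality, equal to the primal optimum)
2. C4, v ≥ 0
3. 3
4. (0, 0), (4, 0), (0, 4)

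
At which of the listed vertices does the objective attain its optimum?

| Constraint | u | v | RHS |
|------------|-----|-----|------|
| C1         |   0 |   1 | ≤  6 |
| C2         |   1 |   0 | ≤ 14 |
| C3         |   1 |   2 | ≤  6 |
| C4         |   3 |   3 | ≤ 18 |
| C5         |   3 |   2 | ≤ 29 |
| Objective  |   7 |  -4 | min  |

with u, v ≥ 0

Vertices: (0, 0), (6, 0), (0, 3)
Evaluating z = 7u - 4v at each vertex:
  (0, 0): z = 0
  (6, 0): z = 42
  (0, 3): z = -12

The smallest value is z = -12, attained at (0, 3).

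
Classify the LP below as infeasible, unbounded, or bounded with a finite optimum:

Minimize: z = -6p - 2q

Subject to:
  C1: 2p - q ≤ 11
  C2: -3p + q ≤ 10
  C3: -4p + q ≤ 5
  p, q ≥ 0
Feasible point: (0, 0) satisfies every constraint, so the LP is feasible.
Direction d = (1, 2): for each constraint row a, a·d ≤ 0 —
  (2)(1) + (-1)(2) = 0 ≤ 0
  (-3)(1) + (1)(2) = -1 ≤ 0
  (-4)(1) + (1)(2) = -2 ≤ 0
and d ≥ 0, so (0, 0) + t·d stays feasible for every t ≥ 0. Along this ray z = -6p - 2q changes by -10 per unit t, so z → −∞.

The LP is unbounded; z can be made arbitrarily small.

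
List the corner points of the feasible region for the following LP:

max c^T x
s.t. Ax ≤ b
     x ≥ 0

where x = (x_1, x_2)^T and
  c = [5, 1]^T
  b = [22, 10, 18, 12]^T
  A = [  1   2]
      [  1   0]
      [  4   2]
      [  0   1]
Each vertex is the intersection of two constraint boundaries that also satisfies all remaining constraints:
  x_1 = 0 and x_2 = 0 → (0, 0)
  4x_1 + 2x_2 = 18 and x_2 = 0 → (4.5, 0)
  4x_1 + 2x_2 = 18 and x_1 = 0 → (0, 9)

Vertices: (0, 0), (4.5, 0), (0, 9)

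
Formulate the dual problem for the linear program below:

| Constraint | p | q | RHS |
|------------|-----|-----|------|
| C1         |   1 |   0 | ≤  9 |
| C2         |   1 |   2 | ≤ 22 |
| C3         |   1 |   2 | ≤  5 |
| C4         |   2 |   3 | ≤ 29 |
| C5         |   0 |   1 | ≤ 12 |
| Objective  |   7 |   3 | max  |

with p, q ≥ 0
Minimize: z = 9y1 + 22y2 + 5y3 + 29y4 + 12y5

Subject to:
  C1: -y1 - y2 - y3 - 2y4 ≤ -7
  C2: -2y2 - 2y3 - 3y4 - y5 ≤ -3
  y1, y2, y3, y4, y5 ≥ 0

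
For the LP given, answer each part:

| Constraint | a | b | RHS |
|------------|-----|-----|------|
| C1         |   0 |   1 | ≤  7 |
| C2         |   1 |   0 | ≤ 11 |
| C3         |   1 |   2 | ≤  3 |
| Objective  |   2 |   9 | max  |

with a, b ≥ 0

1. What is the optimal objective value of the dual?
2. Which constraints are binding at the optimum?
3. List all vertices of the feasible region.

1. 13.5 (by strong duality, equal to the primal optimum)
2. C3, a ≥ 0
3. (0, 0), (3, 0), (0, 1.5)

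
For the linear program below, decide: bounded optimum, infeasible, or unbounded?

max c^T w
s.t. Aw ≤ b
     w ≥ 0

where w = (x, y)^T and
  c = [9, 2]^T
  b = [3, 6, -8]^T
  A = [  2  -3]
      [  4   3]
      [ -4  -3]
One constraint requires 4x + 3y ≤ 6, while the constraint -4x - 3y ≤ -8 is equivalent to 4x + 3y ≥ 8. Together they would need 8 ≤ 4x + 3y ≤ 6, which is impossible since 8 > 6. No point satisfies all constraints.

Infeasible — the constraint set is empty.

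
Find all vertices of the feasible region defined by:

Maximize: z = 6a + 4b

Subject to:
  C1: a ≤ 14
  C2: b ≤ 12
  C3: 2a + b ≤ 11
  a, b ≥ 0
Each vertex is the intersection of two constraint boundaries that also satisfies all remaining constraints:
  a = 0 and b = 0 → (0, 0)
  2a + b = 11 and b = 0 → (5.5, 0)
  2a + b = 11 and a = 0 → (0, 11)

Vertices: (0, 0), (5.5, 0), (0, 11)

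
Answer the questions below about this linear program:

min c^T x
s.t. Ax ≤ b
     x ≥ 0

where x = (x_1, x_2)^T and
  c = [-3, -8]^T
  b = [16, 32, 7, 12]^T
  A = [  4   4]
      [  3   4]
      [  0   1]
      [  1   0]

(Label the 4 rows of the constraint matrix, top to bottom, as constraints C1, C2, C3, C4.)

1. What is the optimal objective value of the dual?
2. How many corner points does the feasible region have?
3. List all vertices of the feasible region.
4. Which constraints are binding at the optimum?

1. -32 (by strong duality, equal to the primal optimum)
2. 3
3. (0, 0), (4, 0), (0, 4)
4. C1, x_1 ≥ 0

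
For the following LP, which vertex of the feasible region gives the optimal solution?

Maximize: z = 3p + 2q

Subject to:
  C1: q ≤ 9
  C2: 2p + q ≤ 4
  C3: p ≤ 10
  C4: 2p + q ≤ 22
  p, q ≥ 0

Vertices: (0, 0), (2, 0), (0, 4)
(0, 4) with z = 8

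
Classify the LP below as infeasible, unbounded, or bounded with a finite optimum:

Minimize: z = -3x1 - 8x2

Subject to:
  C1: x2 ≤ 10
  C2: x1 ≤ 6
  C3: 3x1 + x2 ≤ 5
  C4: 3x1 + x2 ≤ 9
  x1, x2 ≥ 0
The point (0, 5) satisfies every constraint, so the LP is feasible; the constraints give x1 ≤ 6 and x2 ≤ 10, which with x1, x2 ≥ 0 keep the feasible region inside a bounded box. A feasible, bounded LP attains a finite optimum at a vertex.

The LP has an optimal solution: (0, 5) with z = -40.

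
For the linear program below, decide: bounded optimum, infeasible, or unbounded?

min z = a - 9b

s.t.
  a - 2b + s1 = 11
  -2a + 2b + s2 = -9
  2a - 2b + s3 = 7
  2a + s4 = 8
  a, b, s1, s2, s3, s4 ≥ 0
The row 2a - 2b + s3 = 7 with s3 ≥ 0 requires 2a - 2b ≤ 7, while the row -2a + 2b + s2 = -9 with s2 ≥ 0 is equivalent to 2a - 2b ≥ 9. Together they would need 9 ≤ 2a - 2b ≤ 7, which is impossible since 9 > 7. No point satisfies all constraints.

The feasible region is empty; the LP is infeasible.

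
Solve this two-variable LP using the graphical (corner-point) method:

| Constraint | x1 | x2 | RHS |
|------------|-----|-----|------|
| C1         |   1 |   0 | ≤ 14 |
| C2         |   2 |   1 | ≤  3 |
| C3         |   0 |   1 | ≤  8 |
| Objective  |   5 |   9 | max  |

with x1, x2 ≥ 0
x1 = 0, x2 = 3, z = 27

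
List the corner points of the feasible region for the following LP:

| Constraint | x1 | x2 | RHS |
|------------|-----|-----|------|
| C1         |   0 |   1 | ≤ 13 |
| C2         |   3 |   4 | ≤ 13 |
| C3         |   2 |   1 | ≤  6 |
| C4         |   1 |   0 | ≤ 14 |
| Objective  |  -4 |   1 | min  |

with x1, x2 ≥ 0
Each vertex is the intersection of two constraint boundaries that also satisfies all remaining constraints:
  x1 = 0 and x2 = 0 → (0, 0)
  2x1 + x2 = 6 and x2 = 0 → (3, 0)
  3x1 + 4x2 = 13 and 2x1 + x2 = 6 → (2.2, 1.6)
  3x1 + 4x2 = 13 and x1 = 0 → (0, 3.25)

Vertices: (0, 0), (3, 0), (2.2, 1.6), (0, 3.25)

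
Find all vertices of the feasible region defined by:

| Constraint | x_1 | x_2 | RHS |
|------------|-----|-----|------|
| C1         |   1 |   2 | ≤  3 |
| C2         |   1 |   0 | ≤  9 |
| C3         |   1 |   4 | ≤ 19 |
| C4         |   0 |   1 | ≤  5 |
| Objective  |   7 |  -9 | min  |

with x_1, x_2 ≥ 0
Each vertex is the intersection of two constraint boundaries that also satisfies all remaining constraints:
  x_1 = 0 and x_2 = 0 → (0, 0)
  x_1 + 2x_2 = 3 and x_2 = 0 → (3, 0)
  x_1 + 2x_2 = 3 and x_1 = 0 → (0, 1.5)

Vertices: (0, 0), (3, 0), (0, 1.5)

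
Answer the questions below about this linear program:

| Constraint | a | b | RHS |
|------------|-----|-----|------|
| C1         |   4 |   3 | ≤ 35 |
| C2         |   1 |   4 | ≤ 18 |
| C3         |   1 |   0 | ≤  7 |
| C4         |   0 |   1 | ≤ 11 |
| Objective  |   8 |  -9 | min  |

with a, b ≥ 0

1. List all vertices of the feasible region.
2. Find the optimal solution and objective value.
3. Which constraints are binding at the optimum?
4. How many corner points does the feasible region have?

1. (0, 0), (7, 0), (7, 2.333), (6.615, 2.846), (0, 4.5)
2. a = 0, b = 4.5, z = -40.5
3. C2, a ≥ 0
4. 5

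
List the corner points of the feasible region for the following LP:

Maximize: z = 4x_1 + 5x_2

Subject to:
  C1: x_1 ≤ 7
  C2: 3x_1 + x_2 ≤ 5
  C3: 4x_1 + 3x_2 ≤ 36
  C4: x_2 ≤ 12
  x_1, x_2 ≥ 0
Each vertex is the intersection of two constraint boundaries that also satisfies all remaining constraints:
  x_1 = 0 and x_2 = 0 → (0, 0)
  3x_1 + x_2 = 5 and x_2 = 0 → (1.667, 0)
  3x_1 + x_2 = 5 and x_1 = 0 → (0, 5)

Vertices: (0, 0), (1.667, 0), (0, 5)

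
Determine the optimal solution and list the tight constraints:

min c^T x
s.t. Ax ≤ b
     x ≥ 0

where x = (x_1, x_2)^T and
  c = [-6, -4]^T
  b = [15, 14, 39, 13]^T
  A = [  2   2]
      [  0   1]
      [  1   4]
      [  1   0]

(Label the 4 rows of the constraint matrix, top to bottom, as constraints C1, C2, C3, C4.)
Optimal: x_1 = 7.5, x_2 = 0
Slack at optimum:
  C1: slack = 0 (binding)
  C2: slack = 14
  C3: slack = 31.5
  C4: slack = 5.5
  x_1 ≥ 0: x_1 = 7.5
  x_2 ≥ 0: x_2 = 0 (binding)
Binding constraints: C1, x_2 ≥ 0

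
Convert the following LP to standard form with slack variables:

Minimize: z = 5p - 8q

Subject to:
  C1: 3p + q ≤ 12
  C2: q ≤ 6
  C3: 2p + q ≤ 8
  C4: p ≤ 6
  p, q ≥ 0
min z = 5p - 8q

s.t.
  3p + q + s1 = 12
  q + s2 = 6
  2p + q + s3 = 8
  p + s4 = 6
  p, q, s1, s2, s3, s4 ≥ 0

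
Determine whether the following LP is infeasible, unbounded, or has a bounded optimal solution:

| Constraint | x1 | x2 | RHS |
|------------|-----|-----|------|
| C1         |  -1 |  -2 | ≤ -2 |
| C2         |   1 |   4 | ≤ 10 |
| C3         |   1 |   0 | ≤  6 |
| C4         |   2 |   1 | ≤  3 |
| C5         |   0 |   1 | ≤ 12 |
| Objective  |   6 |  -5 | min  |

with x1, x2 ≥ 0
The point (0, 2.5) satisfies every constraint, so the LP is feasible; the constraints give x1 ≤ 6 and x2 ≤ 12, which with x1, x2 ≥ 0 keep the feasible region inside a bounded box. A feasible, bounded LP attains a finite optimum at a vertex.

Evaluating z = 6x1 - 5x2 at each vertex:
  (0, 1): z = -5
  (1.333, 0.3333): z = 6.333
  (0.2857, 2.429): z = -10.43
  (0, 2.5): z = -12.5

Bounded optimum: z* = -12.5 at (0, 2.5).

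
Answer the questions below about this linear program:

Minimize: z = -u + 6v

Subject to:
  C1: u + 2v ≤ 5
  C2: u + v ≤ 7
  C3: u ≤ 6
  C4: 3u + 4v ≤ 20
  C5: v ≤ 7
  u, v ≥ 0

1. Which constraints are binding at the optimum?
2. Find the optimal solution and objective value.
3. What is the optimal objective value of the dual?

1. C1, v ≥ 0
2. u = 5, v = 0, z = -5
3. -5 (by strong duality, equal to the primal optimum)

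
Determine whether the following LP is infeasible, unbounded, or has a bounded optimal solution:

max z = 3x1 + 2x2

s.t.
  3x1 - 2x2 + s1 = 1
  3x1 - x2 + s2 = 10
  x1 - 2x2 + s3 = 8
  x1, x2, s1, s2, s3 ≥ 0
Feasible point: (0, 0) satisfies every constraint, so the LP is feasible.
Direction d = (0, 1): for each constraint row a, a·d ≤ 0 —
  (3)(0) + (-2)(1) = -2 ≤ 0
  (3)(0) + (-1)(1) = -1 ≤ 0
  (1)(0) + (-2)(1) = -2 ≤ 0
and d ≥ 0, so (0, 0) + t·d stays feasible for every t ≥ 0. Along this ray z = 3x1 + 2x2 changes by 2 per unit t, so z → +∞.

Unbounded: there is a feasible ray along which z → +∞.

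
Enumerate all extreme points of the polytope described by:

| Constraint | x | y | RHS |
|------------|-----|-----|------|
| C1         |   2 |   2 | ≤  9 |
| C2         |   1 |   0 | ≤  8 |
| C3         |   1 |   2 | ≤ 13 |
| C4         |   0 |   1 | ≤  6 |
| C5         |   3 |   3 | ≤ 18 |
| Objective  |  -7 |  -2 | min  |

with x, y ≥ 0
Each vertex is the intersection of two constraint boundaries that also satisfies all remaining constraints:
  x = 0 and y = 0 → (0, 0)
  2x + 2y = 9 and y = 0 → (4.5, 0)
  2x + 2y = 9 and x = 0 → (0, 4.5)

Vertices: (0, 0), (4.5, 0), (0, 4.5)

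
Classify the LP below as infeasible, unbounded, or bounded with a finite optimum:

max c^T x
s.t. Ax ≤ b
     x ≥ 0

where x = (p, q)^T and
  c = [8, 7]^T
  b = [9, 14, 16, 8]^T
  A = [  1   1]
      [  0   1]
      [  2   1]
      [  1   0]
The point (7, 2) satisfies every constraint, so the LP is feasible; the constraints give p ≤ 8 and q ≤ 14, which with p, q ≥ 0 keep the feasible region inside a bounded box. A feasible, bounded LP attains a finite optimum at a vertex.

Evaluating z = 8p + 7q at each vertex:
  (0, 0): z = 0
  (8, 0): z = 64
  (7, 2): z = 70
  (0, 9): z = 63

The LP has an optimal solution: (7, 2) with z = 70.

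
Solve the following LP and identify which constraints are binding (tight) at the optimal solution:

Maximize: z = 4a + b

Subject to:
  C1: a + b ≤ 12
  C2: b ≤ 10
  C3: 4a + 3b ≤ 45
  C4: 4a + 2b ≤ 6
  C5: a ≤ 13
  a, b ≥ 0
Optimal: a = 1.5, b = 0
Binding: C4, b ≥ 0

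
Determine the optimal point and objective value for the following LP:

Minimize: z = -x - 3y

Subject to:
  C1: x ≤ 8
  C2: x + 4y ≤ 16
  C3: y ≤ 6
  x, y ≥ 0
Each vertex is the intersection of two constraint boundaries that also satisfies all remaining constraints:
  x = 0 and y = 0 → (0, 0)
  x = 8 and y = 0 → (8, 0)
  x = 8 and x + 4y = 16 → (8, 2)
  x + 4y = 16 and x = 0 → (0, 4)

Evaluating z = -x - 3y at each vertex:
  (0, 0): z = 0
  (8, 0): z = -8
  (8, 2): z = -14
  (0, 4): z = -12

The minimum is at (8, 2) with z = -14.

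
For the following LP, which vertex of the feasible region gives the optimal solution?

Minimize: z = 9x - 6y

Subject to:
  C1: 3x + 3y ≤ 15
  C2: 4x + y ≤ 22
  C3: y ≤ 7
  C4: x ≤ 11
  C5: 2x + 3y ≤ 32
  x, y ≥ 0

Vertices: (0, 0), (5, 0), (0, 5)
(0, 5) with z = -30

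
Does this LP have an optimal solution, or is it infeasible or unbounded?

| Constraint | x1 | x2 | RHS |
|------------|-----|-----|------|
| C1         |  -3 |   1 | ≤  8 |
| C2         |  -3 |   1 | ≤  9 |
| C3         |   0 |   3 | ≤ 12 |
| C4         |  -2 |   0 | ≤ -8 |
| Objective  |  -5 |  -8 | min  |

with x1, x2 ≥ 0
Feasible point: (4, 0) satisfies every constraint, so the LP is feasible.
Direction d = (1, 0): for each constraint row a, a·d ≤ 0 —
  (-3)(1) + (1)(0) = -3 ≤ 0
  (-3)(1) + (1)(0) = -3 ≤ 0
  (0)(1) + (3)(0) = 0 ≤ 0
  (-2)(1) + (0)(0) = -2 ≤ 0
and d ≥ 0, so (4, 0) + t·d stays feasible for every t ≥ 0. Along this ray z = -5x1 - 8x2 changes by -5 per unit t, so z → −∞.

Unbounded — the objective can decrease without bound over the feasible region.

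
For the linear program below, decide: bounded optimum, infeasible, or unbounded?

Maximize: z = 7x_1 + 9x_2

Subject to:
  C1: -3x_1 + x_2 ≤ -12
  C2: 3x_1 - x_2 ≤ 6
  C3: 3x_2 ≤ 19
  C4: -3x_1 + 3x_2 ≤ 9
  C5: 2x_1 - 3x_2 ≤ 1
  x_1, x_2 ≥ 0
C2 requires 3x_1 - x_2 ≤ 6, while C1 (-3x_1 + x_2 ≤ -12) is equivalent to 3x_1 - x_2 ≥ 12. Together they would need 12 ≤ 3x_1 - x_2 ≤ 6, which is impossible since 12 > 6. No point satisfies all constraints.

Infeasible: no point satisfies all constraints simultaneously.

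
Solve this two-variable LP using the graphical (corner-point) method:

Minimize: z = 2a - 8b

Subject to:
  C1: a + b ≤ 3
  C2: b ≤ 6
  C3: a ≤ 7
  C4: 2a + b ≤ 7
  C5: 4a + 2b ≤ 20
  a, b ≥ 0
a = 0, b = 3, z = -24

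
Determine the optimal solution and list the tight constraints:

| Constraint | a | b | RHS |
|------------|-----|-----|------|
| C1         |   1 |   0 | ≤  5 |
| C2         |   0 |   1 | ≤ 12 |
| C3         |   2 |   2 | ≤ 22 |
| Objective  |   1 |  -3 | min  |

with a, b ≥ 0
Optimal: a = 0, b = 11
Binding: C3, a ≥ 0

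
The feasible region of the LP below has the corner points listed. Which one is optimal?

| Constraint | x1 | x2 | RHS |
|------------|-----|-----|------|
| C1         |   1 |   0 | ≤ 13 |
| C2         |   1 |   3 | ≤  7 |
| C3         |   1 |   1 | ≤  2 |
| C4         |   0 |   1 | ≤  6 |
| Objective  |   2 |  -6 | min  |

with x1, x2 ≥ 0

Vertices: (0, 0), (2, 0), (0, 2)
(0, 2) with z = -12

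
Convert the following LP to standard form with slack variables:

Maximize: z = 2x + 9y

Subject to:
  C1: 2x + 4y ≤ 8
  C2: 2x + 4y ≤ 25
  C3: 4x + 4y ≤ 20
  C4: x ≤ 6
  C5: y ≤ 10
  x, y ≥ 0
max z = 2x + 9y

s.t.
  2x + 4y + s1 = 8
  2x + 4y + s2 = 25
  4x + 4y + s3 = 20
  x + s4 = 6
  y + s5 = 10
  x, y, s1, s2, s3, s4, s5 ≥ 0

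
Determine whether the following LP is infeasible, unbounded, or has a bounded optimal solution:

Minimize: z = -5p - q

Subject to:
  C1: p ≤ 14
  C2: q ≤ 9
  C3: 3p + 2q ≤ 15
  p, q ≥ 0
The point (5, 0) satisfies every constraint, so the LP is feasible; the constraints give p ≤ 14 and q ≤ 9, which with p, q ≥ 0 keep the feasible region inside a bounded box. A feasible, bounded LP attains a finite optimum at a vertex.

Feasible with finite optimum z* = -25 at (5, 0).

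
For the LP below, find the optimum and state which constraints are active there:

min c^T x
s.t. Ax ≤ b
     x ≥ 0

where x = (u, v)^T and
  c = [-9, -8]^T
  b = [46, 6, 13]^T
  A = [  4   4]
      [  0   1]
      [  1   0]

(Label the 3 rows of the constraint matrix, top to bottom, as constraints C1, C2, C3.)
Optimal: u = 11.5, v = 0
Slack at optimum:
  C1: slack = 0 (binding)
  C2: slack = 6
  C3: slack = 1.5
  u ≥ 0: u = 11.5
  v ≥ 0: v = 0 (binding)
Binding constraints: C1, v ≥ 0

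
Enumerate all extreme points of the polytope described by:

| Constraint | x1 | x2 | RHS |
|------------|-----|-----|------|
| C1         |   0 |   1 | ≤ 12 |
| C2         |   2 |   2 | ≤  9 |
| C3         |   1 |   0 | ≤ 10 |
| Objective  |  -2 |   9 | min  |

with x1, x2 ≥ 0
Each vertex is the intersection of two constraint boundaries that also satisfies all remaining constraints:
  x1 = 0 and x2 = 0 → (0, 0)
  2x1 + 2x2 = 9 and x2 = 0 → (4.5, 0)
  2x1 + 2x2 = 9 and x1 = 0 → (0, 4.5)

Vertices: (0, 0), (4.5, 0), (0, 4.5)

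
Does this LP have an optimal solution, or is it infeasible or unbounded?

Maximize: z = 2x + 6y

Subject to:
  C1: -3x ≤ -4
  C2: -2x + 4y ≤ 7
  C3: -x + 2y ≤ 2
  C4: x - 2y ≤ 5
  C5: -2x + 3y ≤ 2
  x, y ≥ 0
Feasible point: (2, 0) satisfies every constraint, so the LP is feasible.
Direction d = (2, 1): for each constraint row a, a·d ≤ 0 —
  (-3)(2) + (0)(1) = -6 ≤ 0
  (-2)(2) + (4)(1) = 0 ≤ 0
  (-1)(2) + (2)(1) = 0 ≤ 0
  (1)(2) + (-2)(1) = 0 ≤ 0
  (-2)(2) + (3)(1) = -1 ≤ 0
and d ≥ 0, so (2, 0) + t·d stays feasible for every t ≥ 0. Along this ray z = 2x + 6y changes by 10 per unit t, so z → +∞.

Unbounded: there is a feasible ray along which z → +∞.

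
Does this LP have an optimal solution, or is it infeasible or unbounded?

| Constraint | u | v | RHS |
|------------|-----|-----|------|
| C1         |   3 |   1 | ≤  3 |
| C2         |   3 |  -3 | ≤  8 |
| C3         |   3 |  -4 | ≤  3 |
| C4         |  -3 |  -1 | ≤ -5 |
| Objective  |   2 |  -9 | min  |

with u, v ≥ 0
C1 requires 3u + v ≤ 3, while C4 (-3u - v ≤ -5) is equivalent to 3u + v ≥ 5. Together they would need 5 ≤ 3u + v ≤ 3, which is impossible since 5 > 3. No point satisfies all constraints.

The feasible region is empty; the LP is infeasible.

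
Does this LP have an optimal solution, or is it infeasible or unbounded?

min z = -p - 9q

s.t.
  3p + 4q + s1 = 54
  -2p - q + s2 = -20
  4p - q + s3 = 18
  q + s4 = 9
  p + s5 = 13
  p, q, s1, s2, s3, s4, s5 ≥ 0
The point (6, 9) satisfies every constraint, so the LP is feasible; the constraints give p ≤ 13 and q ≤ 9, which with p, q ≥ 0 keep the feasible region inside a bounded box. A feasible, bounded LP attains a finite optimum at a vertex.

Feasible with finite optimum z* = -87 at (6, 9).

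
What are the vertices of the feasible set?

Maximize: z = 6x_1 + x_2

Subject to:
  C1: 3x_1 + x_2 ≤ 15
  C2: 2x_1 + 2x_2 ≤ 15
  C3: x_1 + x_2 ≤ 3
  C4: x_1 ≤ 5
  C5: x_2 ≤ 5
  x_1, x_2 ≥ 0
Each vertex is the intersection of two constraint boundaries that also satisfies all remaining constraints:
  x_1 = 0 and x_2 = 0 → (0, 0)
  x_1 + x_2 = 3 and x_2 = 0 → (3, 0)
  x_1 + x_2 = 3 and x_1 = 0 → (0, 3)

Vertices: (0, 0), (3, 0), (0, 3)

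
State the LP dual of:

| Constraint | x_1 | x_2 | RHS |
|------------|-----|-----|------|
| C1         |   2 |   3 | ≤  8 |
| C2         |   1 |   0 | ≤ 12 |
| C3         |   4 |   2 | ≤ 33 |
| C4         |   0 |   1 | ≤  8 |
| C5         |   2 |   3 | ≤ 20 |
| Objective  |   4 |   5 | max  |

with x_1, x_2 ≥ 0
Minimize: z = 8y1 + 12y2 + 33y3 + 8y4 + 20y5

Subject to:
  C1: -2y1 - y2 - 4y3 - 2y5 ≤ -4
  C2: -3y1 - 2y3 - y4 - 3y5 ≤ -5
  y1, y2, y3, y4, y5 ≥ 0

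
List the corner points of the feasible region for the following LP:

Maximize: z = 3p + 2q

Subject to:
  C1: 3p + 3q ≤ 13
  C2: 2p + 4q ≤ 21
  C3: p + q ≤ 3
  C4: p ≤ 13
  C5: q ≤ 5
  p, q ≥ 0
Each vertex is the intersection of two constraint boundaries that also satisfies all remaining constraints:
  p = 0 and q = 0 → (0, 0)
  p + q = 3 and q = 0 → (3, 0)
  p + q = 3 and p = 0 → (0, 3)

Vertices: (0, 0), (3, 0), (0, 3)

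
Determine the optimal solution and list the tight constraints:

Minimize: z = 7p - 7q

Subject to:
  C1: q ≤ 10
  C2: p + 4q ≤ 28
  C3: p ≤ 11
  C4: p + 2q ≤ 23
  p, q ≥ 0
Optimal: p = 0, q = 7
Slack at optimum:
  C1: slack = 3
  C2: slack = 0 (binding)
  C3: slack = 11
  C4: slack = 9
  p ≥ 0: p = 0 (binding)
  q ≥ 0: q = 7
Binding constraints: C2, p ≥ 0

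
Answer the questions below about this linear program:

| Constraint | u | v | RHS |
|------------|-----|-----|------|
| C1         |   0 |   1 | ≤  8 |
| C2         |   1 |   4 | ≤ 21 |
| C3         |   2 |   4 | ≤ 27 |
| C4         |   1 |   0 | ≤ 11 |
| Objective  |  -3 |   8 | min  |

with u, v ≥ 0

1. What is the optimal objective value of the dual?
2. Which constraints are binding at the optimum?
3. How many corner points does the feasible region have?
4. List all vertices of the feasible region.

1. -33 (by strong duality, equal to the primal optimum)
2. C4, v ≥ 0
3. 5
4. (0, 0), (11, 0), (11, 1.25), (6, 3.75), (0, 5.25)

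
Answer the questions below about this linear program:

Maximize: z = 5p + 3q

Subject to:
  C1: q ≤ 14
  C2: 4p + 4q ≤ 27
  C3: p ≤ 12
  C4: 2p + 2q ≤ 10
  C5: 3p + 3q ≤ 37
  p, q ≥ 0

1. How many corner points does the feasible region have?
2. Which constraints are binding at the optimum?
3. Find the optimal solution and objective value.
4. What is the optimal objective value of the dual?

1. 3
2. C4, q ≥ 0
3. p = 5, q = 0, z = 25
4. 25 (by strong duality, equal to the primal optimum)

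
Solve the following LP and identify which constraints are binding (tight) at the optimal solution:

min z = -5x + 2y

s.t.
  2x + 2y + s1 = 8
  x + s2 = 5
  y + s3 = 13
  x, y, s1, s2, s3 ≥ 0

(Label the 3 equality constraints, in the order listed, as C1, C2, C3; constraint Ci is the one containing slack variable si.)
Optimal: x = 4, y = 0
Binding: C1, y ≥ 0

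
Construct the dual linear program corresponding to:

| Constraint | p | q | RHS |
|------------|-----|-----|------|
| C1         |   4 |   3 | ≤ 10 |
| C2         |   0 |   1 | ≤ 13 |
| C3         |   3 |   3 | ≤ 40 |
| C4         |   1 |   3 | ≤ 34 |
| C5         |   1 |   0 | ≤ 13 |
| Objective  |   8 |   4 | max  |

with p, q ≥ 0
Minimize: z = 10y1 + 13y2 + 40y3 + 34y4 + 13y5

Subject to:
  C1: -4y1 - 3y3 - y4 - y5 ≤ -8
  C2: -3y1 - y2 - 3y3 - 3y4 ≤ -4
  y1, y2, y3, y4, y5 ≥ 0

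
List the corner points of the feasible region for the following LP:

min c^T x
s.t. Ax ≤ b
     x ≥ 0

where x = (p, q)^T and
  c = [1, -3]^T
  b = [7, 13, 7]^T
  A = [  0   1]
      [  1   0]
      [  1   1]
Each vertex is the intersection of two constraint boundaries that also satisfies all remaining constraints:
  p = 0 and q = 0 → (0, 0)
  p + q = 7 and q = 0 → (7, 0)
  q = 7 and p + q = 7 → (0, 7)

Vertices: (0, 0), (7, 0), (0, 7)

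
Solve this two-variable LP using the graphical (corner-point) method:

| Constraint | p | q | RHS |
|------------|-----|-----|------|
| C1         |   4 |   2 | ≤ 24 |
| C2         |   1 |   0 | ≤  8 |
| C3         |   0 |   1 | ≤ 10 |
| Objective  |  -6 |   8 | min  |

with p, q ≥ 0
Each vertex is the intersection of two constraint boundaries that also satisfies all remaining constraints:
  p = 0 and q = 0 → (0, 0)
  4p + 2q = 24 and q = 0 → (6, 0)
  4p + 2q = 24 and q = 10 → (1, 10)
  q = 10 and p = 0 → (0, 10)

Evaluating z = -6p + 8q at each vertex:
  (0, 0): z = 0
  (6, 0): z = -36
  (1, 10): z = 74
  (0, 10): z = 80

The minimum is at (6, 0) with z = -36.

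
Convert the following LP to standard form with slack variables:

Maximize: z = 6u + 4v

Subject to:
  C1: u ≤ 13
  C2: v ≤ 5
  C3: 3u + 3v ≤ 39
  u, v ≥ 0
max z = 6u + 4v

s.t.
  u + s1 = 13
  v + s2 = 5
  3u + 3v + s3 = 39
  u, v, s1, s2, s3 ≥ 0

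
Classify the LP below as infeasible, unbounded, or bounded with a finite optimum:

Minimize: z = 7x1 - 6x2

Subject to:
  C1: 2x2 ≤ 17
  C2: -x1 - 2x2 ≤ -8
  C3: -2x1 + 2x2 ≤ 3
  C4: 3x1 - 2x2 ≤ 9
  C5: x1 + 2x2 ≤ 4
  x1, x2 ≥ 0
C5 requires x1 + 2x2 ≤ 4, while C2 (-x1 - 2x2 ≤ -8) is equivalent to x1 + 2x2 ≥ 8. Together they would need 8 ≤ x1 + 2x2 ≤ 4, which is impossible since 8 > 4. No point satisfies all constraints.

The feasible region is empty; the LP is infeasible.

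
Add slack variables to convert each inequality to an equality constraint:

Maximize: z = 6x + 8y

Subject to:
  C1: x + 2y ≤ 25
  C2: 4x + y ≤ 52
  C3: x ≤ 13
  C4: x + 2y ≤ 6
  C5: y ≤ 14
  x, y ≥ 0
max z = 6x + 8y

s.t.
  x + 2y + s1 = 25
  4x + y + s2 = 52
  x + s3 = 13
  x + 2y + s4 = 6
  y + s5 = 14
  x, y, s1, s2, s3, s4, s5 ≥ 0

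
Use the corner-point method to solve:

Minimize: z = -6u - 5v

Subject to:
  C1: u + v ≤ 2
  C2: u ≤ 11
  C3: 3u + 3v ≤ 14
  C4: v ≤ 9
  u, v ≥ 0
Each vertex is the intersection of two constraint boundaries that also satisfies all remaining constraints:
  u = 0 and v = 0 → (0, 0)
  u + v = 2 and v = 0 → (2, 0)
  u + v = 2 and u = 0 → (0, 2)

Evaluating z = -6u - 5v at each vertex:
  (0, 0): z = 0
  (2, 0): z = -12
  (0, 2): z = -10

The minimum is at (2, 0) with z = -12.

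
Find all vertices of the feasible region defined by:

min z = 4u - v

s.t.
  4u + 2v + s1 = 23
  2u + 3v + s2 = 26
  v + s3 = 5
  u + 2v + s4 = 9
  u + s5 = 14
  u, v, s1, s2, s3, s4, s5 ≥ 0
Each vertex is the intersection of two constraint boundaries that also satisfies all remaining constraints:
  u = 0 and v = 0 → (0, 0)
  4u + 2v = 23 and v = 0 → (5.75, 0)
  4u + 2v = 23 and u + 2v = 9 → (4.667, 2.167)
  u + 2v = 9 and u = 0 → (0, 4.5)

Vertices: (0, 0), (5.75, 0), (4.667, 2.167), (0, 4.5)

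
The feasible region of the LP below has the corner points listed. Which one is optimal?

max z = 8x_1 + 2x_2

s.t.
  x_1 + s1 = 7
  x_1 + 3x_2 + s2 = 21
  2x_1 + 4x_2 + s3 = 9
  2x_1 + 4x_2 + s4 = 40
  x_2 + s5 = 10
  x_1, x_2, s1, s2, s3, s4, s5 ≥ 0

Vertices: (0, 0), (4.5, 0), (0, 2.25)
(4.5, 0) with z = 36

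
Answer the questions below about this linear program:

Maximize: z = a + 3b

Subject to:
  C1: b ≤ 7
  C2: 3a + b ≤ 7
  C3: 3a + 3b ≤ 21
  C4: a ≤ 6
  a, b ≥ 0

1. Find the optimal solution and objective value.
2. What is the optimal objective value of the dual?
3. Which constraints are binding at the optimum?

1. a = 0, b = 7, z = 21
2. 21 (by strong duality, equal to the primal optimum)
3. C1, C2, C3, a ≥ 0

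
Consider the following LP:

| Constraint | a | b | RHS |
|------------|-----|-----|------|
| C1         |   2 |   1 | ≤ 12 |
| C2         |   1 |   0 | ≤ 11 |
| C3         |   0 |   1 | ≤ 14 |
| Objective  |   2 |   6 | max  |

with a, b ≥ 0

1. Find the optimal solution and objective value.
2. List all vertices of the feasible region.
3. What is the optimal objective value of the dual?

1. a = 0, b = 12, z = 72
2. (0, 0), (6, 0), (0, 12)
3. 72 (by strong duality, equal to the primal optimum)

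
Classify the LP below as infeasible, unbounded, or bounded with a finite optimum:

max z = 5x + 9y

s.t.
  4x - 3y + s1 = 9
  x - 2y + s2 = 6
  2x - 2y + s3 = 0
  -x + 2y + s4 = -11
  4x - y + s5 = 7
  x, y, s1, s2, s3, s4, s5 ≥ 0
The row x - 2y + s2 = 6 with s2 ≥ 0 requires x - 2y ≤ 6, while the row -x + 2y + s4 = -11 with s4 ≥ 0 is equivalent to x - 2y ≥ 11. Together they would need 11 ≤ x - 2y ≤ 6, which is impossible since 11 > 6. No point satisfies all constraints.

The feasible region is empty; the LP is infeasible.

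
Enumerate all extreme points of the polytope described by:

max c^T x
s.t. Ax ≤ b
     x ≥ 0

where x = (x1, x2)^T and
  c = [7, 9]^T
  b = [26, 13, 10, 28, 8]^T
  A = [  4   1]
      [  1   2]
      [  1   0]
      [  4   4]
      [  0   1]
Each vertex is the intersection of two constraint boundaries that also satisfies all remaining constraints:
  x1 = 0 and x2 = 0 → (0, 0)
  4x1 + x2 = 26 and x2 = 0 → (6.5, 0)
  4x1 + x2 = 26 and 4x1 + 4x2 = 28 → (6.333, 0.6667)
  x1 + 2x2 = 13 and 4x1 + 4x2 = 28 → (1, 6)
  x1 + 2x2 = 13 and x1 = 0 → (0, 6.5)

Vertices: (0, 0), (6.5, 0), (6.333, 0.6667), (1, 6), (0, 6.5)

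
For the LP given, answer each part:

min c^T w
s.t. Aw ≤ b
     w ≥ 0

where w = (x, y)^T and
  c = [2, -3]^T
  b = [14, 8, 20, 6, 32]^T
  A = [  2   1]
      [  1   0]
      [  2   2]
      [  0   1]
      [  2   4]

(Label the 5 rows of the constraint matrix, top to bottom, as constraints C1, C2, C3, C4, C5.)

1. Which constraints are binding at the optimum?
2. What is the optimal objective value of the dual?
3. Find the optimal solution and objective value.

1. C4, x ≥ 0
2. -18 (by strong duality, equal to the primal optimum)
3. x = 0, y = 6, z = -18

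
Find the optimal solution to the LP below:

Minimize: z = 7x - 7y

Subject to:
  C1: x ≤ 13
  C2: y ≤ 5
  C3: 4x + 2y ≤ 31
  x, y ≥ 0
Each vertex is the intersection of two constraint boundaries that also satisfies all remaining constraints:
  x = 0 and y = 0 → (0, 0)
  4x + 2y = 31 and y = 0 → (7.75, 0)
  y = 5 and 4x + 2y = 31 → (5.25, 5)
  y = 5 and x = 0 → (0, 5)

Evaluating z = 7x - 7y at each vertex:
  (0, 0): z = 0
  (7.75, 0): z = 54.25
  (5.25, 5): z = 1.75
  (0, 5): z = -35

The minimum is at (0, 5) with z = -35.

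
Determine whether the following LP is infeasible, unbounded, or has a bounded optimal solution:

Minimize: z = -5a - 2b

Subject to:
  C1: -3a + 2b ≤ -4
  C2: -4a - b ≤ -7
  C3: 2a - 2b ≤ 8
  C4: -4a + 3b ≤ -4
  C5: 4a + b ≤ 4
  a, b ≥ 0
C5 requires 4a + b ≤ 4, while C2 (-4a - b ≤ -7) is equivalent to 4a + b ≥ 7. Together they would need 7 ≤ 4a + b ≤ 4, which is impossible since 7 > 4. No point satisfies all constraints.

The feasible region is empty; the LP is infeasible.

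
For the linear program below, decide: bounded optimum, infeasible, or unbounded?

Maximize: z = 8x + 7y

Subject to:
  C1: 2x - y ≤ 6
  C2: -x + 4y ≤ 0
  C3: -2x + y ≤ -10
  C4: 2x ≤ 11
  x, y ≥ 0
C1 requires 2x - y ≤ 6, while C3 (-2x + y ≤ -10) is equivalent to 2x - y ≥ 10. Together they would need 10 ≤ 2x - y ≤ 6, which is impossible since 10 > 6. No point satisfies all constraints.

The feasible region is empty; the LP is infeasible.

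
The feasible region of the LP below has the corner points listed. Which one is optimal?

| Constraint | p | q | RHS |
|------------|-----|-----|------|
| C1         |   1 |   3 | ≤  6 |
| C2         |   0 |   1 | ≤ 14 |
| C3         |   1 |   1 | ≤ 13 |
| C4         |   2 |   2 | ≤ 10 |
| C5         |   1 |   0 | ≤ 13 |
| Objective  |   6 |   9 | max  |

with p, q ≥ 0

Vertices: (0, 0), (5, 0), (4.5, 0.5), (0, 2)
Evaluating z = 6p + 9q at each vertex:
  (0, 0): z = 0
  (5, 0): z = 30
  (4.5, 0.5): z = 31.5
  (0, 2): z = 18

The largest value is z = 31.5, attained at (4.5, 0.5).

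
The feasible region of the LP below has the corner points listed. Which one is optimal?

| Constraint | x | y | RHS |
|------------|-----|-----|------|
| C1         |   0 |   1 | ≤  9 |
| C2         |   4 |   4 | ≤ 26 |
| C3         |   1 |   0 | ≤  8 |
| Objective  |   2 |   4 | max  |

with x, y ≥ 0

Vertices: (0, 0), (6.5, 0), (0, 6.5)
(0, 6.5) with z = 26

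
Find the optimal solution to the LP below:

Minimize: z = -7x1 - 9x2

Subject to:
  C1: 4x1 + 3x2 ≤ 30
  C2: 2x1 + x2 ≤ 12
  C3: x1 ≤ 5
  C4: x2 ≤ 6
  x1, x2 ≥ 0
Each vertex is the intersection of two constraint boundaries that also satisfies all remaining constraints:
  x1 = 0 and x2 = 0 → (0, 0)
  x1 = 5 and x2 = 0 → (5, 0)
  2x1 + x2 = 12 and x1 = 5 → (5, 2)
  4x1 + 3x2 = 30 and 2x1 + x2 = 12 → (3, 6)
  x2 = 6 and x1 = 0 → (0, 6)

Evaluating z = -7x1 - 9x2 at each vertex:
  (0, 0): z = 0
  (5, 0): z = -35
  (5, 2): z = -53
  (3, 6): z = -75
  (0, 6): z = -54

The minimum is at (3, 6) with z = -75.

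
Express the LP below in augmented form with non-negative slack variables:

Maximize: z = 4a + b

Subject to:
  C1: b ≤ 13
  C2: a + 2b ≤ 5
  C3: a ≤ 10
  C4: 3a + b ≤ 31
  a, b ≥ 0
max z = 4a + b

s.t.
  b + s1 = 13
  a + 2b + s2 = 5
  a + s3 = 10
  3a + b + s4 = 31
  a, b, s1, s2, s3, s4 ≥ 0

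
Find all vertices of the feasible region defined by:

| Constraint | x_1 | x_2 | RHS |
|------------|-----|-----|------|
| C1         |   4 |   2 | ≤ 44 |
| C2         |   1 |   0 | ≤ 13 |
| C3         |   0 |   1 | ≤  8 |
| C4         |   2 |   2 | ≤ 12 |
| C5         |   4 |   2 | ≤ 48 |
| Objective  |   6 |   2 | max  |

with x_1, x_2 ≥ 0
Each vertex is the intersection of two constraint boundaries that also satisfies all remaining constraints:
  x_1 = 0 and x_2 = 0 → (0, 0)
  2x_1 + 2x_2 = 12 and x_2 = 0 → (6, 0)
  2x_1 + 2x_2 = 12 and x_1 = 0 → (0, 6)

Vertices: (0, 0), (6, 0), (0, 6)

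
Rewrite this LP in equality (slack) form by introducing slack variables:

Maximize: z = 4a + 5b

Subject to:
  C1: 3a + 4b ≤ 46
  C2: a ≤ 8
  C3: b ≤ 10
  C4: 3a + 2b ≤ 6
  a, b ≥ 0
max z = 4a + 5b

s.t.
  3a + 4b + s1 = 46
  a + s2 = 8
  b + s3 = 10
  3a + 2b + s4 = 6
  a, b, s1, s2, s3, s4 ≥ 0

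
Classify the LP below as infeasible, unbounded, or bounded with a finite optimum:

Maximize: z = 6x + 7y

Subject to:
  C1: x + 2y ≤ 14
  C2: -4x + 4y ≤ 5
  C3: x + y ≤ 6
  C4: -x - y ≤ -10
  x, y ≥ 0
C3 requires x + y ≤ 6, while C4 (-x - y ≤ -10) is equivalent to x + y ≥ 10. Together they would need 10 ≤ x + y ≤ 6, which is impossible since 10 > 6. No point satisfies all constraints.

Infeasible: no point satisfies all constraints simultaneously.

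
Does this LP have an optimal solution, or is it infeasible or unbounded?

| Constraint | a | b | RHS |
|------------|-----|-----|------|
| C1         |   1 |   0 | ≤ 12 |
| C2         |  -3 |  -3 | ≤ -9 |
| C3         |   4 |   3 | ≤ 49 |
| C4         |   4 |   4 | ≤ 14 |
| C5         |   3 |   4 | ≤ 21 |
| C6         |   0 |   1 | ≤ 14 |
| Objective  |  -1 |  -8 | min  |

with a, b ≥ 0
The point (0, 3.5) satisfies every constraint, so the LP is feasible; the constraints give a ≤ 12 and b ≤ 14, which with a, b ≥ 0 keep the feasible region inside a bounded box. A feasible, bounded LP attains a finite optimum at a vertex.

The LP has an optimal solution: (0, 3.5) with z = -28.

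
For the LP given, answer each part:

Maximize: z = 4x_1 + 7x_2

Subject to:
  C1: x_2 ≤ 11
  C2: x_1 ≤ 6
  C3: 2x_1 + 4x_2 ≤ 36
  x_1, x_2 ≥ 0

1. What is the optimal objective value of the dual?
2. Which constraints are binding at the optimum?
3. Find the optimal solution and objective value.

1. 66 (by strong duality, equal to the primal optimum)
2. C2, C3
3. x_1 = 6, x_2 = 6, z = 66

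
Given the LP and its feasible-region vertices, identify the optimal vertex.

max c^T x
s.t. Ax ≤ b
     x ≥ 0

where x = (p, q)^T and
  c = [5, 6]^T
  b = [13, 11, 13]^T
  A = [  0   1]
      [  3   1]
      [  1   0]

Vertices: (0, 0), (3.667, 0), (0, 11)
Evaluating z = 5p + 6q at each vertex:
  (0, 0): z = 0
  (3.667, 0): z = 18.33
  (0, 11): z = 66

The largest value is z = 66, attained at (0, 11).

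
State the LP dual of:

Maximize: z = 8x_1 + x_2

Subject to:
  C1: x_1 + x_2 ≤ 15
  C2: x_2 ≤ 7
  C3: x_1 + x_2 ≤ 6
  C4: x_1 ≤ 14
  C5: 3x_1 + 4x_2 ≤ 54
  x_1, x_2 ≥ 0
Minimize: z = 15y1 + 7y2 + 6y3 + 14y4 + 54y5

Subject to:
  C1: -y1 - y3 - y4 - 3y5 ≤ -8
  C2: -y1 - y2 - y3 - 4y5 ≤ -1
  y1, y2, y3, y4, y5 ≥ 0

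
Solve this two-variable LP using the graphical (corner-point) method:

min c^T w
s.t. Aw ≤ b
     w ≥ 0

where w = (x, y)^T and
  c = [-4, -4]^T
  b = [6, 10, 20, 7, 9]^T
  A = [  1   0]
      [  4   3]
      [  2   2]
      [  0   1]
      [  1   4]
x = 1, y = 2, z = -12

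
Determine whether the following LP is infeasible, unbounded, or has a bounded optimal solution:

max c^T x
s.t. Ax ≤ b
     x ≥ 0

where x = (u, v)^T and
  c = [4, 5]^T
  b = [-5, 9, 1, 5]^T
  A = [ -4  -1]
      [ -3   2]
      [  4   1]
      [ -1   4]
One constraint requires 4u + v ≤ 1, while the constraint -4u - v ≤ -5 is equivalent to 4u + v ≥ 5. Together they would need 5 ≤ 4u + v ≤ 1, which is impossible since 5 > 1. No point satisfies all constraints.

The feasible region is empty; the LP is infeasible.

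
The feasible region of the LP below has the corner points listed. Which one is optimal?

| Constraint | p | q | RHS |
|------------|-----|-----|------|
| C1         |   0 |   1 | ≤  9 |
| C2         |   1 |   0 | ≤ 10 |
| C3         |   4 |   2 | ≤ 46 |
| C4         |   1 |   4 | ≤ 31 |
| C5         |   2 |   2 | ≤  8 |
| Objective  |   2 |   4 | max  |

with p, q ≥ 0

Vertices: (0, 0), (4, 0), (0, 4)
Evaluating z = 2p + 4q at each vertex:
  (0, 0): z = 0
  (4, 0): z = 8
  (0, 4): z = 16

The largest value is z = 16, attained at (0, 4).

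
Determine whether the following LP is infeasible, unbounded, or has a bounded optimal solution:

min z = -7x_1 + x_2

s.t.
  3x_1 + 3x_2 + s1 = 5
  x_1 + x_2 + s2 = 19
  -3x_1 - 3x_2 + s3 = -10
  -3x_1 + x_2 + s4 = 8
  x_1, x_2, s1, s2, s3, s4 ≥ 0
The row 3x_1 + 3x_2 + s1 = 5 with s1 ≥ 0 requires 3x_1 + 3x_2 ≤ 5, while the row -3x_1 - 3x_2 + s3 = -10 with s3 ≥ 0 is equivalent to 3x_1 + 3x_2 ≥ 10. Together they would need 10 ≤ 3x_1 + 3x_2 ≤ 5, which is impossible since 10 > 5. No point satisfies all constraints.

The feasible region is empty; the LP is infeasible.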